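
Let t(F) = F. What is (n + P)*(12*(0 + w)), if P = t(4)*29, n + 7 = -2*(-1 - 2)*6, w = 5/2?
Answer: 4350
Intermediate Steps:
w = 5/2 (w = 5*(1/2) = 5/2 ≈ 2.5000)
n = 29 (n = -7 - 2*(-1 - 2)*6 = -7 - 2*(-3)*6 = -7 + 6*6 = -7 + 36 = 29)
P = 116 (P = 4*29 = 116)
(n + P)*(12*(0 + w)) = (29 + 116)*(12*(0 + 5/2)) = 145*(12*(5/2)) = 145*30 = 4350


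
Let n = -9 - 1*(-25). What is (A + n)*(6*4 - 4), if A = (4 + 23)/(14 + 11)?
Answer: 1708/5 ≈ 341.60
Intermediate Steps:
n = 16 (n = -9 + 25 = 16)
A = 27/25 ≈ 1.0800
(A + n)*(6*4 - 4) = (27/25 + 16)*(6*4 - 4) = 427*(24 - 4)/25 = (427/25)*20 = 1708/5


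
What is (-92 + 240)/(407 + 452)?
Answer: 148/859 ≈ 0.17229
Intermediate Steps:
(-92 + 240)/(407 + 452) = 148/859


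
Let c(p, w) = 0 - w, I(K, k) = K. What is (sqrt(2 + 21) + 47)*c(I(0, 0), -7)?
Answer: 329 + 7*sqrt(23) ≈ 362.57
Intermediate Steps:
c(p, w) = -w
(sqrt(2 + 21) + 47)*c(I(0, 0), -7) = (sqrt(2 + 21) + 47)*(-1*(-7)) = (sqrt(23) + 47)*7 = (47 + sqrt(23))*7 = 329 + 7*sqrt(23)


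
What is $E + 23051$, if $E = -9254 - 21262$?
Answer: $-7465$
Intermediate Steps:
$E = -30516$ ($E = -9254 - 21262 = -30516$)
$E + 23051 = -30516 + 23051 = -7465$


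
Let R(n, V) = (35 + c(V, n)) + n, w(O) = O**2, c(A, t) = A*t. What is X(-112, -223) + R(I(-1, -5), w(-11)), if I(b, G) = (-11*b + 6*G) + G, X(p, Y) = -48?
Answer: -2941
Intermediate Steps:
I(b, G) = -11*b + 7*G
R(n, V) = 35 + n + V*n (R(n, V) = (35 + V*n) + n = 35 + n + V*n)
X(-112, -223) + R(I(-1, -5), w(-11)) = -48 + (35 + (-11*(-1) + 7*(-5)) + (-11)**2*(-11*(-1) + 7*(-5))) = -48 + (35 + (11 - 35) + 121*(11 - 35)) = -48 + (35 - 24 + 121*(-24)) = -48 + (35 - 24 - 2904) = -48 - 2893 = -2941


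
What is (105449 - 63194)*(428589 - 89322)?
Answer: 14335727085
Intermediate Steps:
(105449 - 63194)*(428589 - 89322) = 42255*339267 = 14335727085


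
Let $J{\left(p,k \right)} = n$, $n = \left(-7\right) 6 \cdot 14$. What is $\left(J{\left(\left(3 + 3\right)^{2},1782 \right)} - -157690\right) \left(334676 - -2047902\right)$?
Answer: $374307768956$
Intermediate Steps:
$n = -588$ ($n = \left(-42\right) 14 = -588$)
$J{\left(p,k \right)} = -588$
$\left(J{\left(\left(3 + 3\right)^{2},1782 \right)} - -157690\right) \left(334676 - -2047902\right) = \left(-588 - -157690\right) \left(334676 - -2047902\right) = \left(-588 + 157690\right) \left(334676 + 2047902\right) = 157102 \cdot 2382578 = 374307768956$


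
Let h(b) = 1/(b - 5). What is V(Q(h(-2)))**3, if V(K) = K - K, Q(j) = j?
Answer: 0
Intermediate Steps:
h(b) = 1/(-5 + b)
V(K) = 0
V(Q(h(-2)))**3 = 0**3 = 0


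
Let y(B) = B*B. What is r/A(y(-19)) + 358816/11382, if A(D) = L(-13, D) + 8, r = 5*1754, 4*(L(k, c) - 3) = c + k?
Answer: 4820861/39837 ≈ 121.01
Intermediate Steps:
y(B) = B²
L(k, c) = 3 + c/4 + k/4 (L(k, c) = 3 + (c + k)/4 = 3 + (c/4 + k/4) = 3 + c/4 + k/4)
r = 8770
A(D) = 31/4 + D/4 (A(D) = (3 + D/4 + (¼)*(-13)) + 8 = (3 + D/4 - 13/4) + 8 = (-¼ + D/4) + 8 = 31/4 + D/4)
r/A(y(-19)) + 358816/11382 = 8770/(31/4 + (¼)*(-19)²) + 358816/11382 = 8770/(31/4 + (¼)*361) + 358816*(1/11382) = 8770/(31/4 + 361/4) + 179408/5691 = 8770/98 + 179408/5691 = 8770*(1/98) + 179408/5691 = 4385/49 + 179408/5691 = 4820861/39837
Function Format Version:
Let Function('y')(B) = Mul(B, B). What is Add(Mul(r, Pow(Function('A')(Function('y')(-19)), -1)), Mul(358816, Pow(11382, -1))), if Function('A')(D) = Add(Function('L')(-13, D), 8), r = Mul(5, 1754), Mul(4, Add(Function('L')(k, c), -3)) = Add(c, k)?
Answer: Rational(4820861, 39837) ≈ 121.01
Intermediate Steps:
Function('y')(B) = Pow(B, 2)
Function('L')(k, c) = Add(3, Mul(Rational(1, 4), c), Mul(Rational(1, 4), k)) (Function('L')(k, c) = Add(3, Mul(Rational(1, 4), Add(c, k))) = Add(3, Add(Mul(Rational(1, 4), c), Mul(Rational(1, 4), k))) = Add(3, Mul(Rational(1, 4), c), Mul(Rational(1, 4), k)))
r = 8770
Function('A')(D) = Add(Rational(31, 4), Mul(Rational(1, 4), D)) (Function('A')(D) = Add(Add(3, Mul(Rational(1, 4), D), Mul(Rational(1, 4), -13)), 8) = Add(Add(3, Mul(Rational(1, 4), D), Rational(-13, 4)), 8) = Add(Add(Rational(-1, 4), Mul(Rational(1, 4), D)), 8) = Add(Rational(31, 4), Mul(Rational(1, 4), D)))
Add(Mul(r, Pow(Function('A')(Function('y')(-19)), -1)), Mul(358816, Pow(11382, -1))) = Add(Mul(8770, Pow(Add(Rational(31, 4), Mul(Rational(1, 4), Pow(-19, 2))), -1)), Mul(358816, Pow(11382, -1))) = Add(Mul(8770, Pow(Add(Rational(31, 4), Mul(Rational(1, 4), 361)), -1)), Mul(358816, Rational(1, 11382))) = Add(Mul(8770, Pow(Add(Rational(31, 4), Rational(361, 4)), -1)), Rational(179408, 5691)) = Add(Mul(8770, Pow(98, -1)), Rational(179408, 5691)) = Add(Mul(8770, Rational(1, 98)), Rational(179408, 5691)) = Add(Rational(4385, 49), Rational(179408, 5691)) = Rational(4820861, 39837)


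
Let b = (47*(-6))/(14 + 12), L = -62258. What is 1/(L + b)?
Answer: -13/809495 ≈ -1.6059e-5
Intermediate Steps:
b = -141/13 (b = -282/26 = -282*1/26 = -141/13 ≈ -10.846)
1/(L + b) = 1/(-62258 - 141/13) = 1/(-809495/13) = -13/809495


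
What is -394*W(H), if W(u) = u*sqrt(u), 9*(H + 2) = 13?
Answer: 1970*I*sqrt(5)/27 ≈ 163.15*I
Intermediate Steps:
H = -5/9 (H = -2 + (1/9)*13 = -2 + 13/9 = -5/9 ≈ -0.55556)
W(u) = u**(3/2)
-394*W(H) = -(-1970)*I*sqrt(5)/27 = 1970*I*sqrt(5)/27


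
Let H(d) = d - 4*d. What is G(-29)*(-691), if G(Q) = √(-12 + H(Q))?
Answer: -3455*√3 ≈ -5984.2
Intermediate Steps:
H(d) = -3*d
G(Q) = √(-12 - 3*Q)
G(-29)*(-691) = √(-12 - 3*(-29))*(-691) = √(-12 + 87)*(-691) = √75*(-691) = (5*√3)*(-691) = -3455*√3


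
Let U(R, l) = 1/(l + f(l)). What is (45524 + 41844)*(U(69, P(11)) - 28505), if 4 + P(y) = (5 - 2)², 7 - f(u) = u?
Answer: -17432886512/7 ≈ -2.4904e+9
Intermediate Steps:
f(u) = 7 - u
P(y) = 5 (P(y) = -4 + (5 - 2)² = -4 + 3² = -4 + 9 = 5)
U(R, l) = ⅐ (U(R, l) = 1/(l + (7 - l)) = 1/7 = ⅐)
(45524 + 41844)*(U(69, P(11)) - 28505) = (45524 + 41844)*(⅐ - 28505) = 87368*(-199534/7) = -17432886512/7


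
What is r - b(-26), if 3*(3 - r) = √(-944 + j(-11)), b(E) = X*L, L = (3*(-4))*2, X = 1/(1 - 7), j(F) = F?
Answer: -1 - I*√955/3 ≈ -1.0 - 10.301*I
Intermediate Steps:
X = -⅙ (X = 1/(-6) = -⅙ ≈ -0.16667)
L = -24 (L = -12*2 = -24)
b(E) = 4 (b(E) = -⅙*(-24) = 4)
r = 3 - I*√955/3 (r = 3 - √(-944 - 11)/3 = 3 - I*√955/3 ≈ 3.0 - 10.301*I)
r - b(-26) = (3 - I*√955/3) - 1*4 = (3 - I*√955/3) - 4 = -1 - I*√955/3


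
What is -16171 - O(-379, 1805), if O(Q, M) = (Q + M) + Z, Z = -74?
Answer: -17523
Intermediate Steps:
O(Q, M) = -74 + M + Q (O(Q, M) = (Q + M) - 74 = (M + Q) - 74 = -74 + M + Q)
-16171 - O(-379, 1805) = -16171 - (-74 + 1805 - 379) = -16171 - 1*1352 = -16171 - 1352 = -17523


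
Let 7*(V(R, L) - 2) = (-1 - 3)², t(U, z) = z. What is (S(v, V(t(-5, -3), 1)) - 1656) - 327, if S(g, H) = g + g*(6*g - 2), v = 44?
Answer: 9589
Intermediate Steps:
V(R, L) = 30/7 (V(R, L) = 2 + (-1 - 3)²/7 = 2 + (⅐)*(-4)² = 2 + (⅐)*16 = 2 + 16/7 = 30/7)
S(g, H) = g + g*(-2 + 6*g)
(S(v, V(t(-5, -3), 1)) - 1656) - 327 = (44*(-1 + 6*44) - 1656) - 327 = (44*(-1 + 264) - 1656) - 327 = (44*263 - 1656) - 327 = (11572 - 1656) - 327 = 9916 - 327 = 9589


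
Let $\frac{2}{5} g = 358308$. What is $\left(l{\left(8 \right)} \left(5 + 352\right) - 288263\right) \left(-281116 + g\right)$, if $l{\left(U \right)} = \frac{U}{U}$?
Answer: $-176962574524$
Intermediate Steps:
$g = 895770$ ($g = \frac{5}{2} \cdot 358308 = 895770$)
$l{\left(U \right)} = 1$
$\left(l{\left(8 \right)} \left(5 + 352\right) - 288263\right) \left(-281116 + g\right) = \left(1 \left(5 + 352\right) - 288263\right) \left(-281116 + 895770\right) = \left(1 \cdot 357 - 288263\right) 614654 = \left(357 - 288263\right) 614654 = \left(-287906\right) 614654 = -176962574524$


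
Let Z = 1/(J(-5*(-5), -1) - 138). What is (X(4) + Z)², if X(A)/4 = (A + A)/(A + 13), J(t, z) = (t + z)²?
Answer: 196925089/55442916 ≈ 3.5519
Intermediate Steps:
X(A) = 8*A/(13 + A) (X(A) = 4*((A + A)/(A + 13)) = 4*((2*A)/(13 + A)) = 4*(2*A/(13 + A)) = 8*A/(13 + A))
Z = 1/438 (Z = 1/((-5*(-5) - 1)² - 138) = 1/((25 - 1)² - 138) = 1/(24² - 138) = 1/(576 - 138) = 1/438 ≈ 0.0022831)
(X(4) + Z)² = (8*4/(13 + 4) + 1/438)² = (8*4/17 + 1/438)² = (8*4*(1/17) + 1/438)² = (32/17 + 1/438)² = (14033/7446)² = 196925089/55442916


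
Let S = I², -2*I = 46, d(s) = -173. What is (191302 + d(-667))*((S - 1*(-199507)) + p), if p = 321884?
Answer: 99754047680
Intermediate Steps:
I = -23 (I = -½*46 = -23)
S = 529 (S = (-23)² = 529)
(191302 + d(-667))*((S - 1*(-199507)) + p) = (191302 - 173)*((529 - 1*(-199507)) + 321884) = 191129*((529 + 199507) + 321884) = 191129*(200036 + 321884) = 191129*521920 = 99754047680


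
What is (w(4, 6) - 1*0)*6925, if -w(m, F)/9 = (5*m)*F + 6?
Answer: -7852950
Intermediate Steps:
w(m, F) = -54 - 45*F*m (w(m, F) = -9*((5*m)*F + 6) = -9*(5*F*m + 6) = -9*(6 + 5*F*m) = -54 - 45*F*m)
(w(4, 6) - 1*0)*6925 = ((-54 - 45*6*4) - 1*0)*6925 = ((-54 - 1080) + 0)*6925 = (-1134 + 0)*6925 = -1134*6925 = -7852950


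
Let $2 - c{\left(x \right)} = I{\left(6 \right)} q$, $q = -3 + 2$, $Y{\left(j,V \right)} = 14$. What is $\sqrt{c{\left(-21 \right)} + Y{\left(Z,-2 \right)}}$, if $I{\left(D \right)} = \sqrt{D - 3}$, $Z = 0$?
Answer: $\sqrt{16 + \sqrt{3}} \approx 4.2109$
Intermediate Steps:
$q = -1$
$I{\left(D \right)} = \sqrt{-3 + D}$
$c{\left(x \right)} = 2 + \sqrt{3}$ ($c{\left(x \right)} = 2 - \sqrt{-3 + 6} \left(-1\right) = 2 - \sqrt{3} \left(-1\right) = 2 - - \sqrt{3} = 2 + \sqrt{3}$)
$\sqrt{c{\left(-21 \right)} + Y{\left(Z,-2 \right)}} = \sqrt{\left(2 + \sqrt{3}\right) + 14} = \sqrt{16 + \sqrt{3}}$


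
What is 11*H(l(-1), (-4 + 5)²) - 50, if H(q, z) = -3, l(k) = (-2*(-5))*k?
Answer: -83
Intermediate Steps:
l(k) = 10*k
11*H(l(-1), (-4 + 5)²) - 50 = 11*(-3) - 50 = -33 - 50 = -83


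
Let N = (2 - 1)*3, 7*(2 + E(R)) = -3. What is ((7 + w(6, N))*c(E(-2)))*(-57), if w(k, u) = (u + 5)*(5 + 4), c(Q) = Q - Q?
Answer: 0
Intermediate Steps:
E(R) = -17/7 (E(R) = -2 + (1/7)*(-3) = -2 - 3/7 = -17/7)
c(Q) = 0
N = 3 (N = 1*3 = 3)
w(k, u) = 45 + 9*u (w(k, u) = (5 + u)*9 = 45 + 9*u)
((7 + w(6, N))*c(E(-2)))*(-57) = ((7 + (45 + 9*3))*0)*(-57) = ((7 + (45 + 27))*0)*(-57) = ((7 + 72)*0)*(-57) = (79*0)*(-57) = 0*(-57) = 0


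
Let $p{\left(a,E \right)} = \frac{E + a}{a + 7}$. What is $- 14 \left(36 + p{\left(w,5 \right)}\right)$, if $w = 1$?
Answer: $- \frac{1029}{2} \approx -514.5$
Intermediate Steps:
$p{\left(a,E \right)} = \frac{E + a}{7 + a}$
$- 14 \left(36 + p{\left(w,5 \right)}\right) = - 14 \left(36 + \frac{5 + 1}{7 + 1}\right) = - 14 \left(36 + \frac{1}{8} \cdot 6\right) = - 14 \left(36 + \frac{3}{4}\right) = \left(-14\right) \frac{147}{4} = - \frac{1029}{2}$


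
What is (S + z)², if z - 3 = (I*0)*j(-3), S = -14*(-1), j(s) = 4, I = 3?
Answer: 289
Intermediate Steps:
S = 14
z = 3 (z = 3 + (3*0)*4 = 3 + 0*4 = 3 + 0 = 3)
(S + z)² = (14 + 3)² = 17² = 289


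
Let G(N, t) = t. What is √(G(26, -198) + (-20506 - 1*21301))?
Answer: I*√42005 ≈ 204.95*I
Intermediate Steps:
√(G(26, -198) + (-20506 - 1*21301)) = √(-198 + (-20506 - 1*21301)) = √(-198 + (-20506 - 21301)) = √(-198 - 41807) = √(-42005) = I*√42005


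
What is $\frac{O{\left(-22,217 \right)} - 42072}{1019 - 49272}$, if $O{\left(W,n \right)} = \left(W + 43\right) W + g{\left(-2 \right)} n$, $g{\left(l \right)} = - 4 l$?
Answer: $\frac{40798}{48253} \approx 0.8455$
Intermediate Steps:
$O{\left(W,n \right)} = 8 n + W \left(43 + W\right)$ ($O{\left(W,n \right)} = \left(W + 43\right) W + \left(-4\right) \left(-2\right) n = \left(43 + W\right) W + 8 n = W \left(43 + W\right) + 8 n = 8 n + W \left(43 + W\right)$)
$\frac{O{\left(-22,217 \right)} - 42072}{1019 - 49272} = \frac{\left(\left(-22\right)^{2} + 8 \cdot 217 + 43 \left(-22\right)\right) - 42072}{1019 - 49272} = \frac{\left(484 + 1736 - 946\right) - 42072}{-48253} = \left(1274 - 42072\right) \left(- \frac{1}{48253}\right) = \left(-40798\right) \left(- \frac{1}{48253}\right) = \frac{40798}{48253}$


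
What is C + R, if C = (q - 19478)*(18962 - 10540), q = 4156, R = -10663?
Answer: -129052547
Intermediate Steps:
C = -129041884 (C = (4156 - 19478)*(18962 - 10540) = -15322*8422 = -129041884)
C + R = -129041884 - 10663 = -129052547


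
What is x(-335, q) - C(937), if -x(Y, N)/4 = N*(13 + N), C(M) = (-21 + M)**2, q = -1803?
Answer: -13748536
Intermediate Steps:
x(Y, N) = -4*N*(13 + N)
x(-335, q) - C(937) = -4*(-1803)*(13 - 1803) - (-21 + 937)**2 = -4*(-1803)*(-1790) - 1*916**2 = -12909480 - 1*839056 = -12909480 - 839056 = -13748536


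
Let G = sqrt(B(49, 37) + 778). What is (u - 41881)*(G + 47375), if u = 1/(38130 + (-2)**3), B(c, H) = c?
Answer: -75638331912375/38122 - 1596587481*sqrt(827)/38122 ≈ -1.9853e+9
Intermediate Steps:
G = sqrt(827) (G = sqrt(49 + 778) = sqrt(827) ≈ 28.758)
u = 1/38122 (u = 1/(38130 - 8) = 1/38122 ≈ 2.6232e-5)
(u - 41881)*(G + 47375) = (1/38122 - 41881)*(sqrt(827) + 47375) = -1596587481*(47375 + sqrt(827))/38122 = -75638331912375/38122 - 1596587481*sqrt(827)/38122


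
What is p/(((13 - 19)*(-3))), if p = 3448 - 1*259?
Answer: 1063/6 ≈ 177.17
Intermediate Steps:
p = 3189 (p = 3448 - 259 = 3189)
p/(((13 - 19)*(-3))) = 3189/(((13 - 19)*(-3))) = 3189/((-6*(-3))) = 3189/18 = 3189*(1/18) = 1063/6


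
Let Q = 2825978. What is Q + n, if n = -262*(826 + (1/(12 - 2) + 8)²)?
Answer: 129618809/50 ≈ 2.5924e+6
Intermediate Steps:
n = -11680091/50 (n = -262*(826 + (1/10 + 8)²) = -262*(826 + (⅒ + 8)²) = -262*(826 + (81/10)²) = -262*(826 + 6561/100) = -262*89161/100 = -11680091/50 ≈ -2.3360e+5)
Q + n = 2825978 - 11680091/50 = 129618809/50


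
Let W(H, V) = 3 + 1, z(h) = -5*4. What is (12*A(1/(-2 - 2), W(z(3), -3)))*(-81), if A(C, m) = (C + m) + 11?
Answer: -14337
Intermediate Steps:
z(h) = -20
W(H, V) = 4
A(C, m) = 11 + C + m
(12*A(1/(-2 - 2), W(z(3), -3)))*(-81) = (12*(11 + 1/(-2 - 2) + 4))*(-81) = (12*(11 + 1/(-4) + 4))*(-81) = (12*(11 - 1/4 + 4))*(-81) = (12*(59/4))*(-81) = 177*(-81) = -14337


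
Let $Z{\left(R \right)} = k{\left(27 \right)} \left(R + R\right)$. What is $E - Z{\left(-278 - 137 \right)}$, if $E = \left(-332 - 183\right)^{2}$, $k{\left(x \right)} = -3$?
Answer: $262735$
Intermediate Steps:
$Z{\left(R \right)} = - 6 R$ ($Z{\left(R \right)} = - 3 \left(R + R\right) = - 3 \cdot 2 R = - 6 R$)
$E = 265225$ ($E = \left(-515\right)^{2} = 265225$)
$E - Z{\left(-278 - 137 \right)} = 265225 - - 6 \left(-278 - 137\right) = 265225 - \left(-6\right) \left(-415\right) = 265225 - 2490 = 262735$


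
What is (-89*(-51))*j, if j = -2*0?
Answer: 0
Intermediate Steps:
j = 0
(-89*(-51))*j = -89*(-51)*0 = 4539*0 = 0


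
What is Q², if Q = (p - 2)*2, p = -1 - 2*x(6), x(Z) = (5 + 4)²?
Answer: 108900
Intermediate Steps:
x(Z) = 81 (x(Z) = 9² = 81)
p = -163 (p = -1 - 2*81 = -1 - 162 = -163)
Q = -330 (Q = (-163 - 2)*2 = -165*2 = -330)
Q² = (-330)² = 108900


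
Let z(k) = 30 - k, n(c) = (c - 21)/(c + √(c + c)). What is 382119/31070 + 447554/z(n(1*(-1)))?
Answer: 118285807357/7239310 + 2461547*I*√2/466 ≈ 16339.0 + 7470.3*I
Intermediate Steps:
n(c) = (-21 + c)/(c + √2*√c) (n(c) = (-21 + c)/(c + √(2*c)) = (-21 + c)/(c + √2*√c))
382119/31070 + 447554/z(n(1*(-1))) = 382119/31070 + 447554/(30 - (-21 + 1*(-1))/(1*(-1) + √2*√(1*(-1)))) = 382119*(1/31070) + 447554/(30 - (-21 - 1)/(-1 + √2*√(-1))) = 382119/31070 + 447554/(30 - (-22)/(-1 + √2*I)) = 382119/31070 + 447554/(30 - (-22)/(-1 + I*√2)) = 382119/31070 + 447554/(30 + 22/(-1 + I*√2))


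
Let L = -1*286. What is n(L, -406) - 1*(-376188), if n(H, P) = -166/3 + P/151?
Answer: 170386880/453 ≈ 3.7613e+5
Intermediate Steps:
L = -286
n(H, P) = -166/3 + P/151 (n(H, P) = -166*⅓ + P*(1/151) = -166/3 + P/151)
n(L, -406) - 1*(-376188) = (-166/3 + (1/151)*(-406)) - 1*(-376188) = (-166/3 - 406/151) + 376188 = -26284/453 + 376188 = 170386880/453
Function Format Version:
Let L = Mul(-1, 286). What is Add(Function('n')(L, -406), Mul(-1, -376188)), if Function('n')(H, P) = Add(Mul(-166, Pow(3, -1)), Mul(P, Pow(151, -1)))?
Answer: Rational(170386880, 453) ≈ 3.7613e+5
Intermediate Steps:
L = -286
Function('n')(H, P) = Add(Rational(-166, 3), Mul(Rational(1, 151), P)) (Function('n')(H, P) = Add(Mul(-166, Rational(1, 3)), Mul(P, Rational(1, 151))) = Add(Rational(-166, 3), Mul(Rational(1, 151), P)))
Add(Function('n')(L, -406), Mul(-1, -376188)) = Add(Add(Rational(-166, 3), Mul(Rational(1, 151), -406)), Mul(-1, -376188)) = Add(Add(Rational(-166, 3), Rational(-406, 151)), 376188) = Add(Rational(-26284, 453), 376188) = Rational(170386880, 453)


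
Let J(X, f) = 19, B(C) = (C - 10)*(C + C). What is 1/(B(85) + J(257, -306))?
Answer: 1/12769 ≈ 7.8315e-5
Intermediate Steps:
B(C) = 2*C*(-10 + C) (B(C) = (-10 + C)*(2*C) = 2*C*(-10 + C))
1/(B(85) + J(257, -306)) = 1/(2*85*(-10 + 85) + 19) = 1/(2*85*75 + 19) = 1/(12750 + 19) = 1/12769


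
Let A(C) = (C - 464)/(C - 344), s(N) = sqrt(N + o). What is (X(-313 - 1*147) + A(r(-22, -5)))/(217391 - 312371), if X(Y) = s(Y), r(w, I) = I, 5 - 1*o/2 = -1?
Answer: -469/33148020 - 2*I*sqrt(7)/23745 ≈ -1.4149e-5 - 0.00022285*I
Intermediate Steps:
o = 12 (o = 10 - 2*(-1) = 10 + 2 = 12)
s(N) = sqrt(12 + N) (s(N) = sqrt(N + 12) = sqrt(12 + N))
X(Y) = sqrt(12 + Y)
A(C) = (-464 + C)/(-344 + C)
(X(-313 - 1*147) + A(r(-22, -5)))/(217391 - 312371) = (sqrt(12 + (-313 - 1*147)) + (-464 - 5)/(-344 - 5))/(217391 - 312371) = (sqrt(12 + (-313 - 147)) - 469/(-349))/(-94980) = (sqrt(12 - 460) - 1/349*(-469))*(-1/94980) = (sqrt(-448) + 469/349)*(-1/94980) = (8*I*sqrt(7) + 469/349)*(-1/94980) = (469/349 + 8*I*sqrt(7))*(-1/94980) = -469/33148020 - 2*I*sqrt(7)/23745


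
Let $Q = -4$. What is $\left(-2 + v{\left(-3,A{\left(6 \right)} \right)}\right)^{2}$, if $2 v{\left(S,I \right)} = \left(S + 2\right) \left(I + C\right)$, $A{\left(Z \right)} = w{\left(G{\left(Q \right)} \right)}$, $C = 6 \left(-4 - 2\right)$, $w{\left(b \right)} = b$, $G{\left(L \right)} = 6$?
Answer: $169$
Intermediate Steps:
$C = -36$ ($C = 6 \left(-6\right) = -36$)
$A{\left(Z \right)} = 6$
$v{\left(S,I \right)} = \frac{\left(-36 + I\right) \left(2 + S\right)}{2}$ ($v{\left(S,I \right)} = \frac{\left(S + 2\right) \left(I - 36\right)}{2} = \frac{\left(2 + S\right) \left(-36 + I\right)}{2} = \frac{\left(-36 + I\right) \left(2 + S\right)}{2}$)
$\left(-2 + v{\left(-3,A{\left(6 \right)} \right)}\right)^{2} = \left(-2 + \left(-36 + 6 - -54 + \frac{1}{2} \cdot 6 \left(-3\right)\right)\right)^{2} = \left(-2 + \left(-36 + 6 + 54 - 9\right)\right)^{2} = \left(-2 + 15\right)^{2} = 13^{2} = 169$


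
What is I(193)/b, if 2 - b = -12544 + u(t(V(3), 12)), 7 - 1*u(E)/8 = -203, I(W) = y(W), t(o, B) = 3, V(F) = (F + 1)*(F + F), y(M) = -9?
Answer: -3/3622 ≈ -0.00082827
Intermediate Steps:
V(F) = 2*F*(1 + F) (V(F) = (1 + F)*(2*F) = 2*F*(1 + F))
I(W) = -9
u(E) = 1680 (u(E) = 56 - 8*(-203) = 56 + 1624 = 1680)
b = 10866 (b = 2 - (-12544 + 1680) = 2 - 1*(-10864) = 2 + 10864 = 10866)
I(193)/b = -9/10866 = -9*1/10866 = -3/3622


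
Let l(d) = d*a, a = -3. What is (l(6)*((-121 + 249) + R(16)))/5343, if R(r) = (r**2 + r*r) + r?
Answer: -3936/1781 ≈ -2.2100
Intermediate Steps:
R(r) = r + 2*r**2 (R(r) = (r**2 + r**2) + r = 2*r**2 + r = r + 2*r**2)
l(d) = -3*d (l(d) = d*(-3) = -3*d)
(l(6)*((-121 + 249) + R(16)))/5343 = ((-3*6)*((-121 + 249) + 16*(1 + 2*16)))/5343 = -18*(128 + 16*(1 + 32))*(1/5343) = -18*(128 + 16*33)*(1/5343) = -18*(128 + 528)*(1/5343) = -18*656*(1/5343) = -11808*1/5343 = -3936/1781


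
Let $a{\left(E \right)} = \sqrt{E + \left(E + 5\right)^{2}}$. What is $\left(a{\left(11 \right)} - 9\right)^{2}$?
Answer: $\left(9 - \sqrt{267}\right)^{2} \approx 53.878$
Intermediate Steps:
$a{\left(E \right)} = \sqrt{E + \left(5 + E\right)^{2}}$
$\left(a{\left(11 \right)} - 9\right)^{2} = \left(\sqrt{11 + \left(5 + 11\right)^{2}} - 9\right)^{2} = \left(\sqrt{11 + 16^{2}} - 9\right)^{2} = \left(\sqrt{11 + 256} - 9\right)^{2} = \left(\sqrt{267} - 9\right)^{2} = \left(-9 + \sqrt{267}\right)^{2}$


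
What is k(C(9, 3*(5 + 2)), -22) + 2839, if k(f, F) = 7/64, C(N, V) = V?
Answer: 181703/64 ≈ 2839.1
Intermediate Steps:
k(f, F) = 7/64 (k(f, F) = 7*(1/64) = 7/64)
k(C(9, 3*(5 + 2)), -22) + 2839 = 7/64 + 2839 = 181703/64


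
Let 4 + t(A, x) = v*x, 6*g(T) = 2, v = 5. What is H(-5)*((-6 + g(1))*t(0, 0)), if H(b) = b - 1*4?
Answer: -204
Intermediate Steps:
g(T) = 1/3 (g(T) = (1/6)*2 = 1/3)
H(b) = -4 + b (H(b) = b - 4 = -4 + b)
t(A, x) = -4 + 5*x
H(-5)*((-6 + g(1))*t(0, 0)) = (-4 - 5)*((-6 + 1/3)*(-4 + 5*0)) = -(-51)*(-4 + 0) = -(-51)*(-4) = -9*68/3 = -204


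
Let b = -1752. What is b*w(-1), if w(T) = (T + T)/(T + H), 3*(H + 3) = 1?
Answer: -10512/11 ≈ -955.64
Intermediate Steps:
H = -8/3 (H = -3 + (⅓)*1 = -3 + ⅓ = -8/3 ≈ -2.6667)
w(T) = 2*T/(-8/3 + T) (w(T) = (T + T)/(T - 8/3) = (2*T)/(-8/3 + T) = 2*T/(-8/3 + T))
b*w(-1) = -10512*(-1)/(-8 + 3*(-1)) = -10512*(-1)/(-8 - 3) = -10512*(-1)/(-11) = -10512*(-1)*(-1)/11 = -1752*6/11 = -10512/11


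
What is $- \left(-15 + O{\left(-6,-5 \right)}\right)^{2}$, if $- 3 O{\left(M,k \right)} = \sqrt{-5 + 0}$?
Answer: $- \frac{\left(45 + i \sqrt{5}\right)^{2}}{9} \approx -224.44 - 22.361 i$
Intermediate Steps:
$O{\left(M,k \right)} = - \frac{i \sqrt{5}}{3}$ ($O{\left(M,k \right)} = - \frac{\sqrt{-5 + 0}}{3} = - \frac{\sqrt{-5}}{3} = - \frac{i \sqrt{5}}{3}$)
$- \left(-15 + O{\left(-6,-5 \right)}\right)^{2} = - \left(-15 - \frac{i \sqrt{5}}{3}\right)^{2}$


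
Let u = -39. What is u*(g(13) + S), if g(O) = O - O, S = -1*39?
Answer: 1521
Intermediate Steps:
S = -39
g(O) = 0
u*(g(13) + S) = -39*(0 - 39) = -39*(-39) = 1521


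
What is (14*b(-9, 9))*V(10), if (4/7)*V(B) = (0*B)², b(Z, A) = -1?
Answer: 0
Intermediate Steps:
V(B) = 0 (V(B) = 7*(0*B)²/4 = (7/4)*0² = (7/4)*0 = 0)
(14*b(-9, 9))*V(10) = (14*(-1))*0 = -14*0 = 0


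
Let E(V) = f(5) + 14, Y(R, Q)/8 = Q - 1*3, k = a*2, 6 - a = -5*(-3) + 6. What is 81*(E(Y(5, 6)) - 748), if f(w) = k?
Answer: -61884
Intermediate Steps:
a = -15 (a = 6 - (-5*(-3) + 6) = 6 - (15 + 6) = 6 - 1*21 = 6 - 21 = -15)
k = -30 (k = -15*2 = -30)
f(w) = -30
Y(R, Q) = -24 + 8*Q (Y(R, Q) = 8*(Q - 1*3) = 8*(Q - 3) = 8*(-3 + Q) = -24 + 8*Q)
E(V) = -16 (E(V) = -30 + 14 = -16)
81*(E(Y(5, 6)) - 748) = 81*(-16 - 748) = 81*(-764) = -61884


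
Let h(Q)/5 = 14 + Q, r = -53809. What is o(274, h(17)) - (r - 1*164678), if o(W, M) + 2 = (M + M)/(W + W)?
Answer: 59865045/274 ≈ 2.1849e+5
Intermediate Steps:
h(Q) = 70 + 5*Q (h(Q) = 5*(14 + Q) = 70 + 5*Q)
o(W, M) = -2 + M/W (o(W, M) = -2 + (M + M)/(W + W) = -2 + (2*M)/((2*W)) = -2 + (2*M)*(1/(2*W)) = -2 + M/W)
o(274, h(17)) - (r - 1*164678) = (-2 + (70 + 5*17)/274) - (-53809 - 1*164678) = (-2 + (70 + 85)*(1/274)) - (-53809 - 164678) = (-2 + 155*(1/274)) - 1*(-218487) = (-2 + 155/274) + 218487 = -393/274 + 218487 = 59865045/274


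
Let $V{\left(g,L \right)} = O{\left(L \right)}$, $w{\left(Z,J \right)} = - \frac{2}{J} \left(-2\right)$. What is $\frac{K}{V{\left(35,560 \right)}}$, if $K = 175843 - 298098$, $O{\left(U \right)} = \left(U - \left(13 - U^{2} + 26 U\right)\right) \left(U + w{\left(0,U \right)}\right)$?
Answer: $- \frac{17115700}{23487920387} \approx -0.0007287$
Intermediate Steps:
$w{\left(Z,J \right)} = \frac{4}{J}$
$O{\left(U \right)} = \left(U + \frac{4}{U}\right) \left(-13 + U^{2} - 25 U\right)$ ($O{\left(U \right)} = \left(U - \left(13 - U^{2} + 26 U\right)\right) \left(U + \frac{4}{U}\right) = \left(-13 + U^{2} - 25 U\right) \left(U + \frac{4}{U}\right) = \left(U + \frac{4}{U}\right) \left(-13 + U^{2} - 25 U\right)$)
$V{\left(g,L \right)} = -100 + L^{3} - \frac{52}{L} - 25 L^{2} - 9 L$
$K = -122255$
$\frac{K}{V{\left(35,560 \right)}} = - \frac{122255}{-100 + 560^{3} - \frac{52}{560} - 25 \cdot 560^{2} - 5040} = - \frac{122255}{-100 + 175616000 - \frac{13}{140} - 7840000 - 5040} = - \frac{122255}{\frac{23487920387}{140}} = \left(-122255\right) \frac{140}{23487920387} = - \frac{17115700}{23487920387}$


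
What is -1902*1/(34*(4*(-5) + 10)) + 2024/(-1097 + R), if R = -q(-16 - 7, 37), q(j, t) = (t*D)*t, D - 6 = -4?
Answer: 660601/130390 ≈ 5.0663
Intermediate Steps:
D = 2 (D = 6 - 4 = 2)
q(j, t) = 2*t**2 (q(j, t) = (t*2)*t = (2*t)*t = 2*t**2)
R = -2738 (R = -2*37**2 = -2*1369 = -1*2738 = -2738)
-1902*1/(34*(4*(-5) + 10)) + 2024/(-1097 + R) = -1902*1/(34*(4*(-5) + 10)) + 2024/(-1097 - 2738) = -1902*1/(34*(-20 + 10)) + 2024/(-3835) = -1902/(34*(-10)) + 2024*(-1/3835) = -1902/(-340) - 2024/3835 = -1902*(-1/340) - 2024/3835 = 951/170 - 2024/3835 = 660601/130390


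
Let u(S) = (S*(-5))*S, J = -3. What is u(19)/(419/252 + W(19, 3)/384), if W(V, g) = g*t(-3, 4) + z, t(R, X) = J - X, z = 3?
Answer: -1455552/1303 ≈ -1117.1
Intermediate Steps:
t(R, X) = -3 - X
W(V, g) = 3 - 7*g (W(V, g) = g*(-3 - 1*4) + 3 = g*(-3 - 4) + 3 = g*(-7) + 3 = -7*g + 3 = 3 - 7*g)
u(S) = -5*S**2 (u(S) = (-5*S)*S = -5*S**2)
u(19)/(419/252 + W(19, 3)/384) = (-5*19**2)/(419/252 + (3 - 7*3)/384) = (-5*361)/(419*(1/252) + (3 - 21)*(1/384)) = -1805/(419/252 - 18*1/384) = -1805/(419/252 - 3/64) = -1805/6515/4032 = -1805*4032/6515 = -1455552/1303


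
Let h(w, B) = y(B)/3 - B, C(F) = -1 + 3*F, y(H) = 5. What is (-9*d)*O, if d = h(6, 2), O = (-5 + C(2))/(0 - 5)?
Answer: 0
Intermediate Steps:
O = 0 (O = (-5 + (-1 + 3*2))/(0 - 5) = (-5 + (-1 + 6))/(-5) = (-5 + 5)*(-⅕) = 0*(-⅕) = 0)
h(w, B) = 5/3 - B
d = -⅓ (d = 5/3 - 1*2 = 5/3 - 2 = -⅓ ≈ -0.33333)
(-9*d)*O = -9*(-⅓)*0 = 3*0 = 0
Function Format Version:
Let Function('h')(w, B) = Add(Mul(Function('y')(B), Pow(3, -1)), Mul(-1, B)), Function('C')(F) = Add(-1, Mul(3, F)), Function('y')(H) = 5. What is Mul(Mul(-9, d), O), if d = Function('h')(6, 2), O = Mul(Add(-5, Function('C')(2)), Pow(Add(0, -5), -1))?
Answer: 0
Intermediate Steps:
O = 0 (O = Mul(Add(-5, Add(-1, Mul(3, 2))), Pow(Add(0, -5), -1)) = Mul(Add(-5, Add(-1, 6)), Pow(-5, -1)) = Mul(Add(-5, 5), Rational(-1, 5)) = Mul(0, Rational(-1, 5)) = 0)
Function('h')(w, B) = Add(Rational(5, 3), Mul(-1, B)) (Function('h')(w, B) = Add(Mul(5, Pow(3, -1)), Mul(-1, B)) = Add(Mul(5, Rational(1, 3)), Mul(-1, B)) = Add(Rational(5, 3), Mul(-1, B)))
d = Rational(-1, 3) (d = Add(Rational(5, 3), Mul(-1, 2)) = Add(Rational(5, 3), -2) = Rational(-1, 3) ≈ -0.33333)
Mul(Mul(-9, d), O) = Mul(Mul(-9, Rational(-1, 3)), 0) = Mul(3, 0) = 0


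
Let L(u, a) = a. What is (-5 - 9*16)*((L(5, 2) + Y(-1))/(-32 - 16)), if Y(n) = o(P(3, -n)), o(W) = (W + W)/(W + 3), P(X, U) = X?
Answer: 149/16 ≈ 9.3125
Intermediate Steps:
o(W) = 2*W/(3 + W) (o(W) = (2*W)/(3 + W) = 2*W/(3 + W))
Y(n) = 1 (Y(n) = 2*3/(3 + 3) = 2*3/6 = 2*3*(⅙) = 1)
(-5 - 9*16)*((L(5, 2) + Y(-1))/(-32 - 16)) = (-5 - 9*16)*((2 + 1)/(-32 - 16)) = (-5 - 144)*(3/(-48)) = -447*(-1)/48 = -149*(-1/16) = 149/16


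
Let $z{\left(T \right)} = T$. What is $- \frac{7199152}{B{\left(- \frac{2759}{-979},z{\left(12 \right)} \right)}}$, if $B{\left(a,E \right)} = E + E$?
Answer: $- \frac{899894}{3} \approx -2.9996 \cdot 10^{5}$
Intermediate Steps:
$B{\left(a,E \right)} = 2 E$
$- \frac{7199152}{B{\left(- \frac{2759}{-979},z{\left(12 \right)} \right)}} = - \frac{7199152}{2 \cdot 12} = - \frac{7199152}{24} = \left(-7199152\right) \frac{1}{24} = - \frac{899894}{3}$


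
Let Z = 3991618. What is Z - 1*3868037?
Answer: 123581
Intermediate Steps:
Z - 1*3868037 = 3991618 - 1*3868037 = 3991618 - 3868037 = 123581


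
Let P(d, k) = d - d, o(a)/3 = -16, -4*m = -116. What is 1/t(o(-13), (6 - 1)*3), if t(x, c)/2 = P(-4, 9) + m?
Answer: 1/58 ≈ 0.017241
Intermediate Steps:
m = 29 (m = -1/4*(-116) = 29)
o(a) = -48 (o(a) = 3*(-16) = -48)
P(d, k) = 0
t(x, c) = 58 (t(x, c) = 2*(0 + 29) = 2*29 = 58)
1/t(o(-13), (6 - 1)*3) = 1/58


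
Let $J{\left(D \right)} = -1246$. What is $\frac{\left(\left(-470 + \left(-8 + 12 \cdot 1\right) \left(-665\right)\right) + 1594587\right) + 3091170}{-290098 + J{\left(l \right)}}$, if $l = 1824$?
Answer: $- \frac{4682627}{291344} \approx -16.073$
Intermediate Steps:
$\frac{\left(\left(-470 + \left(-8 + 12 \cdot 1\right) \left(-665\right)\right) + 1594587\right) + 3091170}{-290098 + J{\left(l \right)}} = \frac{\left(\left(-470 + \left(-8 + 12 \cdot 1\right) \left(-665\right)\right) + 1594587\right) + 3091170}{-290098 - 1246} = \frac{\left(\left(-470 + \left(-8 + 12\right) \left(-665\right)\right) + 1594587\right) + 3091170}{-291344} = \left(\left(\left(-470 + 4 \left(-665\right)\right) + 1594587\right) + 3091170\right) \left(- \frac{1}{291344}\right) = \left(\left(\left(-470 - 2660\right) + 1594587\right) + 3091170\right) \left(- \frac{1}{291344}\right) = \left(\left(-3130 + 1594587\right) + 3091170\right) \left(- \frac{1}{291344}\right) = \left(1591457 + 3091170\right) \left(- \frac{1}{291344}\right) = 4682627 \left(- \frac{1}{291344}\right) = - \frac{4682627}{291344}$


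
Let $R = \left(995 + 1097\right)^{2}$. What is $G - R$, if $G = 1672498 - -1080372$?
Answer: $-1623594$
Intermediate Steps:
$G = 2752870$ ($G = 1672498 + 1080372 = 2752870$)
$R = 4376464$ ($R = 2092^{2} = 4376464$)
$G - R = 2752870 - 4376464 = -1623594$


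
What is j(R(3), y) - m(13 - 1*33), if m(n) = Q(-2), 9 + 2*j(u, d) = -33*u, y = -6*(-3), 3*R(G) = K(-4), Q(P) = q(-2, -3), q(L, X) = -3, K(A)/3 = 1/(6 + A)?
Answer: -39/4 ≈ -9.7500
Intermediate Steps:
K(A) = 3/(6 + A)
Q(P) = -3
R(G) = ½ (R(G) = (3/(6 - 4))/3 = (3/2)/3 = (3*(½))/3 = (⅓)*(3/2) = ½)
y = 18
j(u, d) = -9/2 - 33*u/2 (j(u, d) = -9/2 + (-33*u)/2 = -9/2 - 33*u/2)
m(n) = -3
j(R(3), y) - m(13 - 1*33) = (-9/2 - 33/2*½) - 1*(-3) = (-9/2 - 33/4) + 3 = -51/4 + 3 = -39/4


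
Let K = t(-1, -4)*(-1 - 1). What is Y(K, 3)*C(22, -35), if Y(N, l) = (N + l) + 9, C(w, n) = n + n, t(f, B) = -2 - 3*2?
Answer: -1960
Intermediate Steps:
t(f, B) = -8 (t(f, B) = -2 - 6 = -8)
C(w, n) = 2*n
K = 16 (K = -8*(-1 - 1) = -8*(-2) = 16)
Y(N, l) = 9 + N + l
Y(K, 3)*C(22, -35) = (9 + 16 + 3)*(2*(-35)) = 28*(-70) = -1960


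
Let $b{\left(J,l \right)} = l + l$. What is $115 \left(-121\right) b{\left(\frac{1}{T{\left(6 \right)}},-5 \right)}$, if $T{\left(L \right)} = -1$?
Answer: $139150$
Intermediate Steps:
$b{\left(J,l \right)} = 2 l$
$115 \left(-121\right) b{\left(\frac{1}{T{\left(6 \right)}},-5 \right)} = 115 \left(-121\right) 2 \left(-5\right) = \left(-13915\right) \left(-10\right) = 139150$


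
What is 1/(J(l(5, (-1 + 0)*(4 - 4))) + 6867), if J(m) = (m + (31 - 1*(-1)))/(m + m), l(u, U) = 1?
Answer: 2/13767 ≈ 0.00014527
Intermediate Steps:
J(m) = (32 + m)/(2*m) (J(m) = (m + (31 + 1))/((2*m)) = (m + 32)*(1/(2*m)) = (32 + m)*(1/(2*m)) = (32 + m)/(2*m))
1/(J(l(5, (-1 + 0)*(4 - 4))) + 6867) = 1/((½)*(32 + 1)/1 + 6867) = 1/((½)*1*33 + 6867) = 1/(33/2 + 6867) = 1/(13767/2) = 2/13767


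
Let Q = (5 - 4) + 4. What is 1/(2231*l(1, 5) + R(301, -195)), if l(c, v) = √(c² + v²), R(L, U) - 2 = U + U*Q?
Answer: 584/64023581 + 2231*√26/128047162 ≈ 9.7963e-5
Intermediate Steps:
Q = 5 (Q = 1 + 4 = 5)
R(L, U) = 2 + 6*U (R(L, U) = 2 + (U + U*5) = 2 + (U + 5*U) = 2 + 6*U)
1/(2231*l(1, 5) + R(301, -195)) = 1/(2231*√(1² + 5²) + (2 + 6*(-195))) = 1/(2231*√(1 + 25) + (2 - 1170)) = 1/(2231*√26 - 1168) = 1/(-1168 + 2231*√26)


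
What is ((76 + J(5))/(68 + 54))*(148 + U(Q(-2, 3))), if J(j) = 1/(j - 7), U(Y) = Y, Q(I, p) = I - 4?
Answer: 10721/122 ≈ 87.877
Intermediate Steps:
Q(I, p) = -4 + I
J(j) = 1/(-7 + j)
((76 + J(5))/(68 + 54))*(148 + U(Q(-2, 3))) = ((76 + 1/(-7 + 5))/(68 + 54))*(148 + (-4 - 2)) = ((76 + 1/(-2))/122)*(148 - 6) = ((76 - ½)*(1/122))*142 = ((151/2)*(1/122))*142 = (151/244)*142 = 10721/122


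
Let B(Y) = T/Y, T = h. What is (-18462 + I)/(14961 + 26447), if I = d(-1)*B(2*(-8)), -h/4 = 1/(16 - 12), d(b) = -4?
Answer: -73849/165632 ≈ -0.44586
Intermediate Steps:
h = -1 (h = -4/(16 - 12) = -4/4 = -4*1/4 = -1)
T = -1
B(Y) = -1/Y
I = -1/4 (I = -(-4)/(2*(-8)) = -(-4)/(-16) = -(-4)*(-1)/16 = -4*1/16 = -1/4 ≈ -0.25000)
(-18462 + I)/(14961 + 26447) = (-18462 - 1/4)/(14961 + 26447) = -73849/4/41408 = -73849/4*1/41408 = -73849/165632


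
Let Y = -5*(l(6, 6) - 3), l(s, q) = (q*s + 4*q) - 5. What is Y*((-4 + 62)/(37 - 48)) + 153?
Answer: 16763/11 ≈ 1523.9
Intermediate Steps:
l(s, q) = -5 + 4*q + q*s (l(s, q) = (4*q + q*s) - 5 = -5 + 4*q + q*s)
Y = -260 (Y = -5*((-5 + 4*6 + 6*6) - 3) = -5*((-5 + 24 + 36) - 3) = -5*(55 - 3) = -5*52 = -260)
Y*((-4 + 62)/(37 - 48)) + 153 = -260*(-4 + 62)/(37 - 48) + 153 = -15080/(-11) + 153 = -15080*(-1)/11 + 153 = -260*(-58/11) + 153 = 15080/11 + 153 = 16763/11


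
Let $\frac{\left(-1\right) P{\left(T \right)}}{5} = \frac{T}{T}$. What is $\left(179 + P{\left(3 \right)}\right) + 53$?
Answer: $227$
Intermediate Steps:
$P{\left(T \right)} = -5$ ($P{\left(T \right)} = - 5 \frac{T}{T} = \left(-5\right) 1 = -5$)
$\left(179 + P{\left(3 \right)}\right) + 53 = \left(179 - 5\right) + 53 = 174 + 53 = 227$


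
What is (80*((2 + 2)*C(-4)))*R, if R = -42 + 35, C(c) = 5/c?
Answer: 2800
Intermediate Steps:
R = -7
(80*((2 + 2)*C(-4)))*R = (80*((2 + 2)*(5/(-4))))*(-7) = (80*(4*(5*(-¼))))*(-7) = (80*(4*(-5/4)))*(-7) = (80*(-5))*(-7) = -400*(-7) = 2800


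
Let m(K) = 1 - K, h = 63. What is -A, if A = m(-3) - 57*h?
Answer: 3587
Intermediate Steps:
A = -3587 (A = (1 - 1*(-3)) - 57*63 = (1 + 3) - 3591 = 4 - 3591 = -3587)
-A = -1*(-3587) = 3587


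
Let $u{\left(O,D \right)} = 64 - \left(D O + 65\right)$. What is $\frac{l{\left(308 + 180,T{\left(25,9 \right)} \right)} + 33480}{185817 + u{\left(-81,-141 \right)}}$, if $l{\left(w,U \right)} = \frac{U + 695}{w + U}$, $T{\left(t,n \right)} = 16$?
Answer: $\frac{1874959}{9766120} \approx 0.19199$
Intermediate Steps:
$l{\left(w,U \right)} = \frac{695 + U}{U + w}$
$u{\left(O,D \right)} = -1 - D O$ ($u{\left(O,D \right)} = 64 - \left(65 + D O\right) = -1 - D O$)
$\frac{l{\left(308 + 180,T{\left(25,9 \right)} \right)} + 33480}{185817 + u{\left(-81,-141 \right)}} = \frac{\frac{695 + 16}{16 + \left(308 + 180\right)} + 33480}{185817 - \left(1 - -11421\right)} = \frac{\frac{1}{16 + 488} \cdot 711 + 33480}{185817 - 11422} = \frac{\frac{1}{504} \cdot 711 + 33480}{185817 - 11422} = \frac{\frac{1}{504} \cdot 711 + 33480}{174395} = \left(\frac{79}{56} + 33480\right) \frac{1}{174395} = \frac{1874959}{56} \cdot \frac{1}{174395} = \frac{1874959}{9766120}$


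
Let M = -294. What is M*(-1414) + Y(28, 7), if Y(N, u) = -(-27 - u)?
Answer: 415750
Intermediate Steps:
Y(N, u) = 27 + u
M*(-1414) + Y(28, 7) = -294*(-1414) + (27 + 7) = 415716 + 34 = 415750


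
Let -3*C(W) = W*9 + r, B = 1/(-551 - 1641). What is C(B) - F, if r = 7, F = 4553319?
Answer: -29942641079/6576 ≈ -4.5533e+6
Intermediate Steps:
B = -1/2192 (B = 1/(-2192) = -1/2192 ≈ -0.00045620)
C(W) = -7/3 - 3*W (C(W) = -(W*9 + 7)/3 = -(9*W + 7)/3 = -(7 + 9*W)/3 = -7/3 - 3*W)
C(B) - F = (-7/3 - 3*(-1/2192)) - 1*4553319 = (-7/3 + 3/2192) - 4553319 = -15335/6576 - 4553319 = -29942641079/6576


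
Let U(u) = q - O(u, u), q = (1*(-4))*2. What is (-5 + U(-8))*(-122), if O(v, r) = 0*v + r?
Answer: 610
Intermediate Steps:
O(v, r) = r (O(v, r) = 0 + r = r)
q = -8 (q = -4*2 = -8)
U(u) = -8 - u
(-5 + U(-8))*(-122) = (-5 + (-8 - 1*(-8)))*(-122) = (-5 + (-8 + 8))*(-122) = (-5 + 0)*(-122) = -5*(-122) = 610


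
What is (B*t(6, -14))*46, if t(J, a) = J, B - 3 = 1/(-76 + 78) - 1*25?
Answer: -5934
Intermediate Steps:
B = -43/2 (B = 3 + (1/(-76 + 78) - 1*25) = 3 + (1/2 - 25) = 3 - 49/2 = -43/2 ≈ -21.500)
(B*t(6, -14))*46 = -43/2*6*46 = -129*46 = -5934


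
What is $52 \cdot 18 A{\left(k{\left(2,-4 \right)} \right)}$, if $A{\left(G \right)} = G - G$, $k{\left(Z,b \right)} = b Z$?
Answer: $0$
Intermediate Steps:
$k{\left(Z,b \right)} = Z b$
$A{\left(G \right)} = 0$
$52 \cdot 18 A{\left(k{\left(2,-4 \right)} \right)} = 52 \cdot 18 \cdot 0 = 936 \cdot 0 = 0$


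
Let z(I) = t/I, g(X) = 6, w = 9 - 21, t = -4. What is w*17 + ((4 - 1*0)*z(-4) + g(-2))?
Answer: -194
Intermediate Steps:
w = -12
z(I) = -4/I
w*17 + ((4 - 1*0)*z(-4) + g(-2)) = -12*17 + ((4 - 1*0)*(-4/(-4)) + 6) = -204 + ((4 + 0)*(-4*(-1/4)) + 6) = -204 + (4*1 + 6) = -204 + (4 + 6) = -204 + 10 = -194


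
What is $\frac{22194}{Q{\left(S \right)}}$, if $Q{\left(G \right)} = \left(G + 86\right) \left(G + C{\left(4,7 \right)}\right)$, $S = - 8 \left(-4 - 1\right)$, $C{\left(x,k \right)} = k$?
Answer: $\frac{1233}{329} \approx 3.7477$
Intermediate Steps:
$S = 40$ ($S = \left(-8\right) \left(-5\right) = 40$)
$Q{\left(G \right)} = \left(7 + G\right) \left(86 + G\right)$ ($Q{\left(G \right)} = \left(G + 86\right) \left(G + 7\right) = \left(86 + G\right) \left(7 + G\right) = \left(7 + G\right) \left(86 + G\right)$)
$\frac{22194}{Q{\left(S \right)}} = \frac{22194}{602 + 40^{2} + 93 \cdot 40} = \frac{22194}{602 + 1600 + 3720} = \frac{22194}{5922} = 22194 \cdot \frac{1}{5922} = \frac{1233}{329}$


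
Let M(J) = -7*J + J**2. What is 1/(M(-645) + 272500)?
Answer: 1/693040 ≈ 1.4429e-6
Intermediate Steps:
M(J) = J**2 - 7*J
1/(M(-645) + 272500) = 1/(-645*(-7 - 645) + 272500) = 1/(-645*(-652) + 272500) = 1/(420540 + 272500) = 1/693040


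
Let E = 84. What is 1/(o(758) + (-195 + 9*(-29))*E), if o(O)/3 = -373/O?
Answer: -758/29035551 ≈ -2.6106e-5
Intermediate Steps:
o(O) = -1119/O (o(O) = 3*(-373/O) = -1119/O)
1/(o(758) + (-195 + 9*(-29))*E) = 1/(-1119/758 + (-195 + 9*(-29))*84) = 1/(-1119*1/758 + (-195 - 261)*84) = 1/(-1119/758 - 456*84) = 1/(-1119/758 - 38304) = 1/(-29035551/758) = -758/29035551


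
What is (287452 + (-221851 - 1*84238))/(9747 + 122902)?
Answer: -18637/132649 ≈ -0.14050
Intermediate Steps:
(287452 + (-221851 - 1*84238))/(9747 + 122902) = (287452 + (-221851 - 84238))/132649 = (287452 - 306089)*(1/132649) = -18637*1/132649 = -18637/132649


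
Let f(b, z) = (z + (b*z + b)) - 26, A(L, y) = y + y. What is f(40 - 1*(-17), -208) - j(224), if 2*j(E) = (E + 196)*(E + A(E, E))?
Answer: -153153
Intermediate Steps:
A(L, y) = 2*y
j(E) = 3*E*(196 + E)/2 (j(E) = ((E + 196)*(E + 2*E))/2 = ((196 + E)*(3*E))/2 = (3*E*(196 + E))/2 = 3*E*(196 + E)/2)
f(b, z) = -26 + b + z + b*z (f(b, z) = (z + (b + b*z)) - 26 = (b + z + b*z) - 26 = -26 + b + z + b*z)
f(40 - 1*(-17), -208) - j(224) = (-26 + (40 - 1*(-17)) - 208 + (40 - 1*(-17))*(-208)) - 3*224*(196 + 224)/2 = (-26 + (40 + 17) - 208 + (40 + 17)*(-208)) - 3*224*420/2 = (-26 + 57 - 208 + 57*(-208)) - 1*141120 = (-26 + 57 - 208 - 11856) - 141120 = -12033 - 141120 = -153153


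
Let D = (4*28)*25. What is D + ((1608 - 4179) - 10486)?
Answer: -10257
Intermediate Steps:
D = 2800 (D = 112*25 = 2800)
D + ((1608 - 4179) - 10486) = 2800 + ((1608 - 4179) - 10486) = 2800 + (-2571 - 10486) = 2800 - 13057 = -10257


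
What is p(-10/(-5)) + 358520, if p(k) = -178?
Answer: 358342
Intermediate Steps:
p(-10/(-5)) + 358520 = -178 + 358520 = 358342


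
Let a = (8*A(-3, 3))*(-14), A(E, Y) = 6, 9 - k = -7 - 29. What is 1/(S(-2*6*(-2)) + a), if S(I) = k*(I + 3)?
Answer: 1/543 ≈ 0.0018416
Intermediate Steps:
k = 45 (k = 9 - (-7 - 29) = 9 - 1*(-36) = 9 + 36 = 45)
a = -672 (a = (8*6)*(-14) = 48*(-14) = -672)
S(I) = 135 + 45*I (S(I) = 45*(I + 3) = 45*(3 + I) = 135 + 45*I)
1/(S(-2*6*(-2)) + a) = 1/((135 + 45*(-2*6*(-2))) - 672) = 1/((135 + 45*(-12*(-2))) - 672) = 1/((135 + 45*24) - 672) = 1/((135 + 1080) - 672) = 1/(1215 - 672) = 1/543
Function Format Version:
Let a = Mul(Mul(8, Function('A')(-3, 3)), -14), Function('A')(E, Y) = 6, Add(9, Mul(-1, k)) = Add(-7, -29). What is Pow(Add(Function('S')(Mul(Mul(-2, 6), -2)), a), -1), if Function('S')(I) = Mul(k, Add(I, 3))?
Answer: Rational(1, 543) ≈ 0.0018416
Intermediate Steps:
k = 45 (k = Add(9, Mul(-1, Add(-7, -29))) = Add(9, Mul(-1, -36)) = Add(9, 36) = 45)
a = -672 (a = Mul(Mul(8, 6), -14) = Mul(48, -14) = -672)
Function('S')(I) = Add(135, Mul(45, I)) (Function('S')(I) = Mul(45, Add(I, 3)) = Mul(45, Add(3, I)) = Add(135, Mul(45, I)))
Pow(Add(Function('S')(Mul(Mul(-2, 6), -2)), a), -1) = Pow(Add(Add(135, Mul(45, Mul(Mul(-2, 6), -2))), -672), -1) = Pow(Add(Add(135, Mul(45, Mul(-12, -2))), -672), -1) = Pow(Add(Add(135, Mul(45, 24)), -672), -1) = Pow(Add(Add(135, 1080), -672), -1) = Pow(Add(1215, -672), -1) = Pow(543, -1) = Rational(1, 543)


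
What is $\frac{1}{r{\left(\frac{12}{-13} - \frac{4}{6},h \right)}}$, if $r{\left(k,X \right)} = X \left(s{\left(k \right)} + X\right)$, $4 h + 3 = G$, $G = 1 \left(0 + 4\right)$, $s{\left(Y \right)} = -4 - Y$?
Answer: $- \frac{624}{337} \approx -1.8516$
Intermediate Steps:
$G = 4$ ($G = 1 \cdot 4 = 4$)
$h = \frac{1}{4}$ ($h = - \frac{3}{4} + \frac{1}{4} \cdot 4 = - \frac{3}{4} + 1 = \frac{1}{4} \approx 0.25$)
$r{\left(k,X \right)} = X \left(-4 + X - k\right)$ ($r{\left(k,X \right)} = X \left(\left(-4 - k\right) + X\right) = X \left(-4 + X - k\right)$)
$\frac{1}{r{\left(\frac{12}{-13} - \frac{4}{6},h \right)}} = \frac{1}{\frac{1}{4} \left(-4 + \frac{1}{4} - \left(\frac{12}{-13} - \frac{4}{6}\right)\right)} = \frac{1}{\frac{1}{4} \left(-4 + \frac{1}{4} - \left(12 \left(- \frac{1}{13}\right) - \frac{2}{3}\right)\right)} = \frac{1}{\frac{1}{4} \left(-4 + \frac{1}{4} - \left(- \frac{12}{13} - \frac{2}{3}\right)\right)} = \frac{1}{\frac{1}{4} \left(-4 + \frac{1}{4} - - \frac{62}{39}\right)} = \frac{1}{\frac{1}{4} \left(-4 + \frac{1}{4} + \frac{62}{39}\right)} = \frac{1}{\frac{1}{4} \left(- \frac{337}{156}\right)} = \frac{1}{- \frac{337}{624}} = - \frac{624}{337}$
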